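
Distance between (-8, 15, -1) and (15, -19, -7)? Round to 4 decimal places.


d = sqrt((15--8)^2 + (-19-15)^2 + (-7--1)^2) = 41.4849

41.4849


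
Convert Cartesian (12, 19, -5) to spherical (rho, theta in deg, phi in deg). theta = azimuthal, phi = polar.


rho = sqrt(12^2 + 19^2 + (-5)^2) = 23.0217
theta = atan2(19, 12) = 57.7244 deg
phi = acos(-5/23.0217) = 102.5438 deg

rho = 23.0217, theta = 57.7244 deg, phi = 102.5438 deg


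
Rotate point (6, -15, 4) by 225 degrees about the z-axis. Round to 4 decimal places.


x' = 6*cos(225) - -15*sin(225) = -14.8492
y' = 6*sin(225) + -15*cos(225) = 6.364
z' = 4

(-14.8492, 6.364, 4)


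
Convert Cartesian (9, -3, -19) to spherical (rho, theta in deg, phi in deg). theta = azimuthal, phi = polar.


rho = sqrt(9^2 + (-3)^2 + (-19)^2) = 21.2368
theta = atan2(-3, 9) = 341.5651 deg
phi = acos(-19/21.2368) = 153.4667 deg

rho = 21.2368, theta = 341.5651 deg, phi = 153.4667 deg


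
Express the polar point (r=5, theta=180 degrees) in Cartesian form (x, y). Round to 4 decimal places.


x = 5 * cos(180) = -5
y = 5 * sin(180) = 0

(-5, 0)


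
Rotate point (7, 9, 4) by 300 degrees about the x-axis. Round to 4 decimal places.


x' = 7
y' = 9*cos(300) - 4*sin(300) = 7.9641
z' = 9*sin(300) + 4*cos(300) = -5.7942

(7, 7.9641, -5.7942)


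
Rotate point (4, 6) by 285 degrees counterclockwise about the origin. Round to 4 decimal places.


x' = 4*cos(285) - 6*sin(285) = 6.8308
y' = 4*sin(285) + 6*cos(285) = -2.3108

(6.8308, -2.3108)


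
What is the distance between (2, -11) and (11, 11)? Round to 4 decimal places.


d = sqrt((11-2)^2 + (11--11)^2) = 23.7697

23.7697


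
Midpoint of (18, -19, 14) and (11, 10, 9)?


Midpoint = ((18+11)/2, (-19+10)/2, (14+9)/2) = (14.5, -4.5, 11.5)

(14.5, -4.5, 11.5)


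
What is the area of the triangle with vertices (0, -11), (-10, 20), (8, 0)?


Area = |x1(y2-y3) + x2(y3-y1) + x3(y1-y2)| / 2
= |0*(20-0) + -10*(0--11) + 8*(-11-20)| / 2
= 179

179


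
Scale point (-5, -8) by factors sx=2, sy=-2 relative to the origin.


Scaling: (x*sx, y*sy) = (-5*2, -8*-2) = (-10, 16)

(-10, 16)


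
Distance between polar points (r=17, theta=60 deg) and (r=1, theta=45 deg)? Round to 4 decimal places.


d = sqrt(r1^2 + r2^2 - 2*r1*r2*cos(t2-t1))
d = sqrt(17^2 + 1^2 - 2*17*1*cos(45-60)) = 16.0362

16.0362


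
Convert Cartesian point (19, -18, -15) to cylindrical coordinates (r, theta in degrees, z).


r = sqrt(19^2 + (-18)^2) = 26.1725
theta = atan2(-18, 19) = 316.5482 deg
z = -15

r = 26.1725, theta = 316.5482 deg, z = -15


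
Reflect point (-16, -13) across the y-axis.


Reflection across y-axis: (x, y) -> (-x, y)
(-16, -13) -> (16, -13)

(16, -13)


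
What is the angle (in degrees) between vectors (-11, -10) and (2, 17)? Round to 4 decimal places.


dot = -11*2 + -10*17 = -192
|u| = 14.8661, |v| = 17.1172
cos(angle) = -0.7545
angle = 138.9835 degrees

138.9835 degrees


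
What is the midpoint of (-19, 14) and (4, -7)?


Midpoint = ((-19+4)/2, (14+-7)/2) = (-7.5, 3.5)

(-7.5, 3.5)


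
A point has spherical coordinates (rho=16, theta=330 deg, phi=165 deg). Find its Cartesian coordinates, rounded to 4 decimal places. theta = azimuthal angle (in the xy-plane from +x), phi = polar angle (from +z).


x = 16 * sin(165) * cos(330) = 3.5863
y = 16 * sin(165) * sin(330) = -2.0706
z = 16 * cos(165) = -15.4548

(3.5863, -2.0706, -15.4548)


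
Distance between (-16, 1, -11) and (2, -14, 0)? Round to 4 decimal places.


d = sqrt((2--16)^2 + (-14-1)^2 + (0--11)^2) = 25.8844

25.8844


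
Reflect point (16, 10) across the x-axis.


Reflection across x-axis: (x, y) -> (x, -y)
(16, 10) -> (16, -10)

(16, -10)


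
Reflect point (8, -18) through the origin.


Reflection through origin: (x, y) -> (-x, -y)
(8, -18) -> (-8, 18)

(-8, 18)


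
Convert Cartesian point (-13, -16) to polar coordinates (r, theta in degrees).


r = sqrt((-13)^2 + (-16)^2) = 20.6155
theta = atan2(-16, -13) = 230.9061 degrees

r = 20.6155, theta = 230.9061 degrees


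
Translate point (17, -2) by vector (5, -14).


Translation: (x+dx, y+dy) = (17+5, -2+-14) = (22, -16)

(22, -16)


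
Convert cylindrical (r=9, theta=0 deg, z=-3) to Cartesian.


x = 9 * cos(0) = 9
y = 9 * sin(0) = 0
z = -3

(9, 0, -3)


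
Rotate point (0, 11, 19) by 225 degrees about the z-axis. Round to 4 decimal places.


x' = 0*cos(225) - 11*sin(225) = 7.7782
y' = 0*sin(225) + 11*cos(225) = -7.7782
z' = 19

(7.7782, -7.7782, 19)


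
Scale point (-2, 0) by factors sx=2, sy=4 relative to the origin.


Scaling: (x*sx, y*sy) = (-2*2, 0*4) = (-4, 0)

(-4, 0)


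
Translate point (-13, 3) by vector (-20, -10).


Translation: (x+dx, y+dy) = (-13+-20, 3+-10) = (-33, -7)

(-33, -7)


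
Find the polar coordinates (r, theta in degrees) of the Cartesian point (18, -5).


r = sqrt(18^2 + (-5)^2) = 18.6815
theta = atan2(-5, 18) = 344.4759 degrees

r = 18.6815, theta = 344.4759 degrees


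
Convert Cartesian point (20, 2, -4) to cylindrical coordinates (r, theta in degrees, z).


r = sqrt(20^2 + 2^2) = 20.0998
theta = atan2(2, 20) = 5.7106 deg
z = -4

r = 20.0998, theta = 5.7106 deg, z = -4


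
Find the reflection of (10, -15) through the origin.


Reflection through origin: (x, y) -> (-x, -y)
(10, -15) -> (-10, 15)

(-10, 15)


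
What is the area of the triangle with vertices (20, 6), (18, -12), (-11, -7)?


Area = |x1(y2-y3) + x2(y3-y1) + x3(y1-y2)| / 2
= |20*(-12--7) + 18*(-7-6) + -11*(6--12)| / 2
= 266

266


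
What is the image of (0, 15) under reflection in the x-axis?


Reflection across x-axis: (x, y) -> (x, -y)
(0, 15) -> (0, -15)

(0, -15)


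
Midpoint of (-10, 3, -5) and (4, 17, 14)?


Midpoint = ((-10+4)/2, (3+17)/2, (-5+14)/2) = (-3, 10, 4.5)

(-3, 10, 4.5)


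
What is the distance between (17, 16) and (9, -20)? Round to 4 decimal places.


d = sqrt((9-17)^2 + (-20-16)^2) = 36.8782

36.8782


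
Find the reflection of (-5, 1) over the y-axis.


Reflection across y-axis: (x, y) -> (-x, y)
(-5, 1) -> (5, 1)

(5, 1)


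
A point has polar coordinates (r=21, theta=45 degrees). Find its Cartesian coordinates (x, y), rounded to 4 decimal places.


x = 21 * cos(45) = 14.8492
y = 21 * sin(45) = 14.8492

(14.8492, 14.8492)


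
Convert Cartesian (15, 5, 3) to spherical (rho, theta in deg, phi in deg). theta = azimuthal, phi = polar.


rho = sqrt(15^2 + 5^2 + 3^2) = 16.0935
theta = atan2(5, 15) = 18.4349 deg
phi = acos(3/16.0935) = 79.2566 deg

rho = 16.0935, theta = 18.4349 deg, phi = 79.2566 deg


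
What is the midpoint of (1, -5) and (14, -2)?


Midpoint = ((1+14)/2, (-5+-2)/2) = (7.5, -3.5)

(7.5, -3.5)


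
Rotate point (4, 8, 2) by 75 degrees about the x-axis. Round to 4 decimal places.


x' = 4
y' = 8*cos(75) - 2*sin(75) = 0.1387
z' = 8*sin(75) + 2*cos(75) = 8.245

(4, 0.1387, 8.245)


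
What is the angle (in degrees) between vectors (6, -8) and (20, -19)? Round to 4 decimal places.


dot = 6*20 + -8*-19 = 272
|u| = 10, |v| = 27.5862
cos(angle) = 0.986
angle = 9.5989 degrees

9.5989 degrees


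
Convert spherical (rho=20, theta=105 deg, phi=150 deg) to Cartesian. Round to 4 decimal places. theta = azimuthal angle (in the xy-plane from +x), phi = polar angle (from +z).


x = 20 * sin(150) * cos(105) = -2.5882
y = 20 * sin(150) * sin(105) = 9.6593
z = 20 * cos(150) = -17.3205

(-2.5882, 9.6593, -17.3205)


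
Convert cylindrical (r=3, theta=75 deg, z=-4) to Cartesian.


x = 3 * cos(75) = 0.7765
y = 3 * sin(75) = 2.8978
z = -4

(0.7765, 2.8978, -4)


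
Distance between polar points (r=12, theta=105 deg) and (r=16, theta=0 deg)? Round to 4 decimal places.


d = sqrt(r1^2 + r2^2 - 2*r1*r2*cos(t2-t1))
d = sqrt(12^2 + 16^2 - 2*12*16*cos(0-105)) = 22.347

22.347


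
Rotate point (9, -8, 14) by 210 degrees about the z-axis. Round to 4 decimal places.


x' = 9*cos(210) - -8*sin(210) = -11.7942
y' = 9*sin(210) + -8*cos(210) = 2.4282
z' = 14

(-11.7942, 2.4282, 14)


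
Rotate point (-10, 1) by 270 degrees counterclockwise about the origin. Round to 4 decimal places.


x' = -10*cos(270) - 1*sin(270) = 1
y' = -10*sin(270) + 1*cos(270) = 10

(1, 10)


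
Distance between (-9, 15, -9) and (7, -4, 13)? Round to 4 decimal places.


d = sqrt((7--9)^2 + (-4-15)^2 + (13--9)^2) = 33.1813

33.1813


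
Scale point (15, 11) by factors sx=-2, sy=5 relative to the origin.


Scaling: (x*sx, y*sy) = (15*-2, 11*5) = (-30, 55)

(-30, 55)


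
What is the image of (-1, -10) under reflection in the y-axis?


Reflection across y-axis: (x, y) -> (-x, y)
(-1, -10) -> (1, -10)

(1, -10)


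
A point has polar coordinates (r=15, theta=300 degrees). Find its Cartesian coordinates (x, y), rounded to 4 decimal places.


x = 15 * cos(300) = 7.5
y = 15 * sin(300) = -12.9904

(7.5, -12.9904)


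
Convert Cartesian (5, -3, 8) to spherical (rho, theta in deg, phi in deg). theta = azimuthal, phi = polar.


rho = sqrt(5^2 + (-3)^2 + 8^2) = 9.8995
theta = atan2(-3, 5) = 329.0362 deg
phi = acos(8/9.8995) = 36.0871 deg

rho = 9.8995, theta = 329.0362 deg, phi = 36.0871 deg


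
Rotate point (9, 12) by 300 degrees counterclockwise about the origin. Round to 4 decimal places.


x' = 9*cos(300) - 12*sin(300) = 14.8923
y' = 9*sin(300) + 12*cos(300) = -1.7942

(14.8923, -1.7942)


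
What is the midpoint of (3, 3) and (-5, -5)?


Midpoint = ((3+-5)/2, (3+-5)/2) = (-1, -1)

(-1, -1)


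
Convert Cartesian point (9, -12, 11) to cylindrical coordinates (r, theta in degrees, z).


r = sqrt(9^2 + (-12)^2) = 15
theta = atan2(-12, 9) = 306.8699 deg
z = 11

r = 15, theta = 306.8699 deg, z = 11


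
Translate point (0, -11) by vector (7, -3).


Translation: (x+dx, y+dy) = (0+7, -11+-3) = (7, -14)

(7, -14)


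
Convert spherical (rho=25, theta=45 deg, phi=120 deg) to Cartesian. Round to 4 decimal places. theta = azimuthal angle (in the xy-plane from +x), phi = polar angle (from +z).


x = 25 * sin(120) * cos(45) = 15.3093
y = 25 * sin(120) * sin(45) = 15.3093
z = 25 * cos(120) = -12.5

(15.3093, 15.3093, -12.5)


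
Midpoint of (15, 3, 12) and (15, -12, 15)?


Midpoint = ((15+15)/2, (3+-12)/2, (12+15)/2) = (15, -4.5, 13.5)

(15, -4.5, 13.5)


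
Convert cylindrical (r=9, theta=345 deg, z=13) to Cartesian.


x = 9 * cos(345) = 8.6933
y = 9 * sin(345) = -2.3294
z = 13

(8.6933, -2.3294, 13)


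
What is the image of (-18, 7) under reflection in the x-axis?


Reflection across x-axis: (x, y) -> (x, -y)
(-18, 7) -> (-18, -7)

(-18, -7)


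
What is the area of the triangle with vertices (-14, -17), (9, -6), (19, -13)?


Area = |x1(y2-y3) + x2(y3-y1) + x3(y1-y2)| / 2
= |-14*(-6--13) + 9*(-13--17) + 19*(-17--6)| / 2
= 135.5

135.5


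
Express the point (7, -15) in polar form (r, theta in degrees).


r = sqrt(7^2 + (-15)^2) = 16.5529
theta = atan2(-15, 7) = 295.0169 degrees

r = 16.5529, theta = 295.0169 degrees


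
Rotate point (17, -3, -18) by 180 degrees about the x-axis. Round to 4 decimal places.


x' = 17
y' = -3*cos(180) - -18*sin(180) = 3
z' = -3*sin(180) + -18*cos(180) = 18

(17, 3, 18)


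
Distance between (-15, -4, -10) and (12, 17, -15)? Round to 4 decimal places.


d = sqrt((12--15)^2 + (17--4)^2 + (-15--10)^2) = 34.5688

34.5688


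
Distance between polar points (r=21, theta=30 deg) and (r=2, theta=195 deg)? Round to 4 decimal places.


d = sqrt(r1^2 + r2^2 - 2*r1*r2*cos(t2-t1))
d = sqrt(21^2 + 2^2 - 2*21*2*cos(195-30)) = 22.9377

22.9377


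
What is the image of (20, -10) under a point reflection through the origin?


Reflection through origin: (x, y) -> (-x, -y)
(20, -10) -> (-20, 10)

(-20, 10)


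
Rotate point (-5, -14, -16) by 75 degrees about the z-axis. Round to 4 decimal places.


x' = -5*cos(75) - -14*sin(75) = 12.2289
y' = -5*sin(75) + -14*cos(75) = -8.4531
z' = -16

(12.2289, -8.4531, -16)


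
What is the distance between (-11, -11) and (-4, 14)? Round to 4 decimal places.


d = sqrt((-4--11)^2 + (14--11)^2) = 25.9615

25.9615


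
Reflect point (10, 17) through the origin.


Reflection through origin: (x, y) -> (-x, -y)
(10, 17) -> (-10, -17)

(-10, -17)


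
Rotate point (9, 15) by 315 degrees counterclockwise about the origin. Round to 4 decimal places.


x' = 9*cos(315) - 15*sin(315) = 16.9706
y' = 9*sin(315) + 15*cos(315) = 4.2426

(16.9706, 4.2426)


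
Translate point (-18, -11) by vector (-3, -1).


Translation: (x+dx, y+dy) = (-18+-3, -11+-1) = (-21, -12)

(-21, -12)


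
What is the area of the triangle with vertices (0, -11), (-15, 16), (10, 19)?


Area = |x1(y2-y3) + x2(y3-y1) + x3(y1-y2)| / 2
= |0*(16-19) + -15*(19--11) + 10*(-11-16)| / 2
= 360

360


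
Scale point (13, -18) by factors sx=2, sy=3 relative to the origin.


Scaling: (x*sx, y*sy) = (13*2, -18*3) = (26, -54)

(26, -54)


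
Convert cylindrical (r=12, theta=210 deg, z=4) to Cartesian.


x = 12 * cos(210) = -10.3923
y = 12 * sin(210) = -6
z = 4

(-10.3923, -6, 4)


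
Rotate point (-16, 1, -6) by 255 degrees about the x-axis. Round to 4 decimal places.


x' = -16
y' = 1*cos(255) - -6*sin(255) = -6.0544
z' = 1*sin(255) + -6*cos(255) = 0.587

(-16, -6.0544, 0.587)


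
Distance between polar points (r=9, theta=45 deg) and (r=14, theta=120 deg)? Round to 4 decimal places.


d = sqrt(r1^2 + r2^2 - 2*r1*r2*cos(t2-t1))
d = sqrt(9^2 + 14^2 - 2*9*14*cos(120-45)) = 14.5526

14.5526


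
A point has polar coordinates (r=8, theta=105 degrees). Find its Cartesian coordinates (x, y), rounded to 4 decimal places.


x = 8 * cos(105) = -2.0706
y = 8 * sin(105) = 7.7274

(-2.0706, 7.7274)


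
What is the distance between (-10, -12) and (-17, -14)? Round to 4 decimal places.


d = sqrt((-17--10)^2 + (-14--12)^2) = 7.2801

7.2801


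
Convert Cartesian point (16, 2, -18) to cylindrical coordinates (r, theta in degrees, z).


r = sqrt(16^2 + 2^2) = 16.1245
theta = atan2(2, 16) = 7.125 deg
z = -18

r = 16.1245, theta = 7.125 deg, z = -18


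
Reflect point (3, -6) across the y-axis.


Reflection across y-axis: (x, y) -> (-x, y)
(3, -6) -> (-3, -6)

(-3, -6)


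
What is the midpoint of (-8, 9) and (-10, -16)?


Midpoint = ((-8+-10)/2, (9+-16)/2) = (-9, -3.5)

(-9, -3.5)


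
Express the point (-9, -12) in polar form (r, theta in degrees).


r = sqrt((-9)^2 + (-12)^2) = 15
theta = atan2(-12, -9) = 233.1301 degrees

r = 15, theta = 233.1301 degrees


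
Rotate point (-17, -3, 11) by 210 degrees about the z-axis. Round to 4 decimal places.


x' = -17*cos(210) - -3*sin(210) = 13.2224
y' = -17*sin(210) + -3*cos(210) = 11.0981
z' = 11

(13.2224, 11.0981, 11)


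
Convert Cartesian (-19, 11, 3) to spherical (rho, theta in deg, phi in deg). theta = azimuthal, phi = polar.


rho = sqrt((-19)^2 + 11^2 + 3^2) = 22.1585
theta = atan2(11, -19) = 149.9314 deg
phi = acos(3/22.1585) = 82.2189 deg

rho = 22.1585, theta = 149.9314 deg, phi = 82.2189 deg


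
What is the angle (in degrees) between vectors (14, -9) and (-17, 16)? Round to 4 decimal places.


dot = 14*-17 + -9*16 = -382
|u| = 16.6433, |v| = 23.3452
cos(angle) = -0.9832
angle = 169.4709 degrees

169.4709 degrees


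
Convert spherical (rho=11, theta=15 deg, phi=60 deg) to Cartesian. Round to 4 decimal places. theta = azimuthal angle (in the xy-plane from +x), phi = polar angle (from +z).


x = 11 * sin(60) * cos(15) = 9.2017
y = 11 * sin(60) * sin(15) = 2.4656
z = 11 * cos(60) = 5.5

(9.2017, 2.4656, 5.5)


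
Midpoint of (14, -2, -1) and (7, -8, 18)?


Midpoint = ((14+7)/2, (-2+-8)/2, (-1+18)/2) = (10.5, -5, 8.5)

(10.5, -5, 8.5)


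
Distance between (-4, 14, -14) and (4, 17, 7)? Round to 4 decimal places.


d = sqrt((4--4)^2 + (17-14)^2 + (7--14)^2) = 22.6716

22.6716


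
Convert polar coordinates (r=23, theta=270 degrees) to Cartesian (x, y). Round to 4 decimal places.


x = 23 * cos(270) = 0
y = 23 * sin(270) = -23

(0, -23)


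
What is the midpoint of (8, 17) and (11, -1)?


Midpoint = ((8+11)/2, (17+-1)/2) = (9.5, 8)

(9.5, 8)


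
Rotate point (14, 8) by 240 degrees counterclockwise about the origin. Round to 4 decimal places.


x' = 14*cos(240) - 8*sin(240) = -0.0718
y' = 14*sin(240) + 8*cos(240) = -16.1244

(-0.0718, -16.1244)


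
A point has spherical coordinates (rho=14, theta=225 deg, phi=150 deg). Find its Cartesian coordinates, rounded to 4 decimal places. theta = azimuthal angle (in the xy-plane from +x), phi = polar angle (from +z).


x = 14 * sin(150) * cos(225) = -4.9497
y = 14 * sin(150) * sin(225) = -4.9497
z = 14 * cos(150) = -12.1244

(-4.9497, -4.9497, -12.1244)


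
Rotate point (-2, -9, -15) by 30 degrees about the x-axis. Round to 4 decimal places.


x' = -2
y' = -9*cos(30) - -15*sin(30) = -0.2942
z' = -9*sin(30) + -15*cos(30) = -17.4904

(-2, -0.2942, -17.4904)


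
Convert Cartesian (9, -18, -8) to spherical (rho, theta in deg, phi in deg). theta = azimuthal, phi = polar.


rho = sqrt(9^2 + (-18)^2 + (-8)^2) = 21.6564
theta = atan2(-18, 9) = 296.5651 deg
phi = acos(-8/21.6564) = 111.679 deg

rho = 21.6564, theta = 296.5651 deg, phi = 111.679 deg


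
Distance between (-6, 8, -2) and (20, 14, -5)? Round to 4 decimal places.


d = sqrt((20--6)^2 + (14-8)^2 + (-5--2)^2) = 26.8514

26.8514


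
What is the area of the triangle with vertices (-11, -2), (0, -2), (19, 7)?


Area = |x1(y2-y3) + x2(y3-y1) + x3(y1-y2)| / 2
= |-11*(-2-7) + 0*(7--2) + 19*(-2--2)| / 2
= 49.5

49.5


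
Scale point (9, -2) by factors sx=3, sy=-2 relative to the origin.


Scaling: (x*sx, y*sy) = (9*3, -2*-2) = (27, 4)

(27, 4)


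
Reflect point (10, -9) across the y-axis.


Reflection across y-axis: (x, y) -> (-x, y)
(10, -9) -> (-10, -9)

(-10, -9)


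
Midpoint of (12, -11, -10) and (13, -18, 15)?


Midpoint = ((12+13)/2, (-11+-18)/2, (-10+15)/2) = (12.5, -14.5, 2.5)

(12.5, -14.5, 2.5)


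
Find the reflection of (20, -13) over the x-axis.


Reflection across x-axis: (x, y) -> (x, -y)
(20, -13) -> (20, 13)

(20, 13)


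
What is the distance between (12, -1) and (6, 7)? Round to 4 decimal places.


d = sqrt((6-12)^2 + (7--1)^2) = 10

10


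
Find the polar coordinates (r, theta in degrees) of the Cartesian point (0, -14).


r = sqrt(0^2 + (-14)^2) = 14
theta = atan2(-14, 0) = 270 degrees

r = 14, theta = 270 degrees


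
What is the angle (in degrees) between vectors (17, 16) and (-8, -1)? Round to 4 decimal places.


dot = 17*-8 + 16*-1 = -152
|u| = 23.3452, |v| = 8.0623
cos(angle) = -0.8076
angle = 143.8607 degrees

143.8607 degrees


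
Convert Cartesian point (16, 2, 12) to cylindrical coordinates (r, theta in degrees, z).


r = sqrt(16^2 + 2^2) = 16.1245
theta = atan2(2, 16) = 7.125 deg
z = 12

r = 16.1245, theta = 7.125 deg, z = 12


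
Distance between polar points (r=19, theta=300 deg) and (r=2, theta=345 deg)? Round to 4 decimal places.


d = sqrt(r1^2 + r2^2 - 2*r1*r2*cos(t2-t1))
d = sqrt(19^2 + 2^2 - 2*19*2*cos(345-300)) = 17.6426

17.6426


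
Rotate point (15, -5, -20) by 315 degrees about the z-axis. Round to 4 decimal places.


x' = 15*cos(315) - -5*sin(315) = 7.0711
y' = 15*sin(315) + -5*cos(315) = -14.1421
z' = -20

(7.0711, -14.1421, -20)


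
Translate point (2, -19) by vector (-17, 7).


Translation: (x+dx, y+dy) = (2+-17, -19+7) = (-15, -12)

(-15, -12)


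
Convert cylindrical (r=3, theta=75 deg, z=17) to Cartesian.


x = 3 * cos(75) = 0.7765
y = 3 * sin(75) = 2.8978
z = 17

(0.7765, 2.8978, 17)


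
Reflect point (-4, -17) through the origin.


Reflection through origin: (x, y) -> (-x, -y)
(-4, -17) -> (4, 17)

(4, 17)


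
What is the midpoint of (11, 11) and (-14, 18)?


Midpoint = ((11+-14)/2, (11+18)/2) = (-1.5, 14.5)

(-1.5, 14.5)


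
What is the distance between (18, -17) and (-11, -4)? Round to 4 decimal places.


d = sqrt((-11-18)^2 + (-4--17)^2) = 31.7805

31.7805


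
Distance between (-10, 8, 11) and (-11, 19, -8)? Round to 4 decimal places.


d = sqrt((-11--10)^2 + (19-8)^2 + (-8-11)^2) = 21.9773

21.9773


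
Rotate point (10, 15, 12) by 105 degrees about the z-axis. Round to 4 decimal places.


x' = 10*cos(105) - 15*sin(105) = -17.0771
y' = 10*sin(105) + 15*cos(105) = 5.777
z' = 12

(-17.0771, 5.777, 12)


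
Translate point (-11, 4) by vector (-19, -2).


Translation: (x+dx, y+dy) = (-11+-19, 4+-2) = (-30, 2)

(-30, 2)


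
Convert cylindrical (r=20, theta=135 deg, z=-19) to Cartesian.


x = 20 * cos(135) = -14.1421
y = 20 * sin(135) = 14.1421
z = -19

(-14.1421, 14.1421, -19)


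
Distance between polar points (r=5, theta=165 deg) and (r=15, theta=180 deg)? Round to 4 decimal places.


d = sqrt(r1^2 + r2^2 - 2*r1*r2*cos(t2-t1))
d = sqrt(5^2 + 15^2 - 2*5*15*cos(180-165)) = 10.2524

10.2524


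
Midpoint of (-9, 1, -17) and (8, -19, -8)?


Midpoint = ((-9+8)/2, (1+-19)/2, (-17+-8)/2) = (-0.5, -9, -12.5)

(-0.5, -9, -12.5)


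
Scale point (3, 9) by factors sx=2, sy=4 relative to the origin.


Scaling: (x*sx, y*sy) = (3*2, 9*4) = (6, 36)

(6, 36)


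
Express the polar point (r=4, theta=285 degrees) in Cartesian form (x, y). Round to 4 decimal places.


x = 4 * cos(285) = 1.0353
y = 4 * sin(285) = -3.8637

(1.0353, -3.8637)


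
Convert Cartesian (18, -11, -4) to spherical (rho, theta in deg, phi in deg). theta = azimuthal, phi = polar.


rho = sqrt(18^2 + (-11)^2 + (-4)^2) = 21.4709
theta = atan2(-11, 18) = 328.5704 deg
phi = acos(-4/21.4709) = 100.7369 deg

rho = 21.4709, theta = 328.5704 deg, phi = 100.7369 deg


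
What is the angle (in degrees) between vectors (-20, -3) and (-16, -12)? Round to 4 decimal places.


dot = -20*-16 + -3*-12 = 356
|u| = 20.2237, |v| = 20
cos(angle) = 0.8802
angle = 28.3391 degrees

28.3391 degrees


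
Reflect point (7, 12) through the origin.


Reflection through origin: (x, y) -> (-x, -y)
(7, 12) -> (-7, -12)

(-7, -12)


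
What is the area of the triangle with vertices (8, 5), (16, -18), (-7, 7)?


Area = |x1(y2-y3) + x2(y3-y1) + x3(y1-y2)| / 2
= |8*(-18-7) + 16*(7-5) + -7*(5--18)| / 2
= 164.5

164.5


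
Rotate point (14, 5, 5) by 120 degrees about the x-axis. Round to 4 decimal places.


x' = 14
y' = 5*cos(120) - 5*sin(120) = -6.8301
z' = 5*sin(120) + 5*cos(120) = 1.8301

(14, -6.8301, 1.8301)


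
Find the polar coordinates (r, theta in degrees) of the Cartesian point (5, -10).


r = sqrt(5^2 + (-10)^2) = 11.1803
theta = atan2(-10, 5) = 296.5651 degrees

r = 11.1803, theta = 296.5651 degrees


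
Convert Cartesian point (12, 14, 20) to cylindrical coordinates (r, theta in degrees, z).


r = sqrt(12^2 + 14^2) = 18.4391
theta = atan2(14, 12) = 49.3987 deg
z = 20

r = 18.4391, theta = 49.3987 deg, z = 20


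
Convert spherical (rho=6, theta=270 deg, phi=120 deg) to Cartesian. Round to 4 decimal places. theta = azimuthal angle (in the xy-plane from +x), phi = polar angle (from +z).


x = 6 * sin(120) * cos(270) = 0
y = 6 * sin(120) * sin(270) = -5.1962
z = 6 * cos(120) = -3

(0, -5.1962, -3)


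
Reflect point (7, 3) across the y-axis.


Reflection across y-axis: (x, y) -> (-x, y)
(7, 3) -> (-7, 3)

(-7, 3)


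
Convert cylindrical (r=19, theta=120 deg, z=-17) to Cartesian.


x = 19 * cos(120) = -9.5
y = 19 * sin(120) = 16.4545
z = -17

(-9.5, 16.4545, -17)


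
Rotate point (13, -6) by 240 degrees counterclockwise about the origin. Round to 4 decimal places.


x' = 13*cos(240) - -6*sin(240) = -11.6962
y' = 13*sin(240) + -6*cos(240) = -8.2583

(-11.6962, -8.2583)


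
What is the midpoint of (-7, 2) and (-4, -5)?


Midpoint = ((-7+-4)/2, (2+-5)/2) = (-5.5, -1.5)

(-5.5, -1.5)


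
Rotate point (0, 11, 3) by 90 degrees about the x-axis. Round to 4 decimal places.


x' = 0
y' = 11*cos(90) - 3*sin(90) = -3
z' = 11*sin(90) + 3*cos(90) = 11

(0, -3, 11)


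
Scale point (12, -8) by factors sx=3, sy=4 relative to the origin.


Scaling: (x*sx, y*sy) = (12*3, -8*4) = (36, -32)

(36, -32)


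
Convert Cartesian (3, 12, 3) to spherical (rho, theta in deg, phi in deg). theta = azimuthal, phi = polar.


rho = sqrt(3^2 + 12^2 + 3^2) = 12.7279
theta = atan2(12, 3) = 75.9638 deg
phi = acos(3/12.7279) = 76.367 deg

rho = 12.7279, theta = 75.9638 deg, phi = 76.367 deg


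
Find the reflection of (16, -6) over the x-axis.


Reflection across x-axis: (x, y) -> (x, -y)
(16, -6) -> (16, 6)

(16, 6)


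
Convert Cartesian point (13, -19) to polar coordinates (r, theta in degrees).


r = sqrt(13^2 + (-19)^2) = 23.0217
theta = atan2(-19, 13) = 304.3803 degrees

r = 23.0217, theta = 304.3803 degrees


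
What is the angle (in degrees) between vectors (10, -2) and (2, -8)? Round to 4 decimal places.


dot = 10*2 + -2*-8 = 36
|u| = 10.198, |v| = 8.2462
cos(angle) = 0.4281
angle = 64.6538 degrees

64.6538 degrees


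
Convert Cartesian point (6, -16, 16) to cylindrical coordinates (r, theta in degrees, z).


r = sqrt(6^2 + (-16)^2) = 17.088
theta = atan2(-16, 6) = 290.556 deg
z = 16

r = 17.088, theta = 290.556 deg, z = 16


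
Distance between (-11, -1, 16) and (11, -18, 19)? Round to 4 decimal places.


d = sqrt((11--11)^2 + (-18--1)^2 + (19-16)^2) = 27.9643

27.9643


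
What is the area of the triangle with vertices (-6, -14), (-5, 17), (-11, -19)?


Area = |x1(y2-y3) + x2(y3-y1) + x3(y1-y2)| / 2
= |-6*(17--19) + -5*(-19--14) + -11*(-14-17)| / 2
= 75

75


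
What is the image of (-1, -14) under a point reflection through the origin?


Reflection through origin: (x, y) -> (-x, -y)
(-1, -14) -> (1, 14)

(1, 14)


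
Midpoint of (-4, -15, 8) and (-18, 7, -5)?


Midpoint = ((-4+-18)/2, (-15+7)/2, (8+-5)/2) = (-11, -4, 1.5)

(-11, -4, 1.5)


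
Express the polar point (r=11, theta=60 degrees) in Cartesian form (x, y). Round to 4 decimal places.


x = 11 * cos(60) = 5.5
y = 11 * sin(60) = 9.5263

(5.5, 9.5263)


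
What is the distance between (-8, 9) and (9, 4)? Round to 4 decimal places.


d = sqrt((9--8)^2 + (4-9)^2) = 17.72

17.72


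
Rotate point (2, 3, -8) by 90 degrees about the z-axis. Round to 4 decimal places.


x' = 2*cos(90) - 3*sin(90) = -3
y' = 2*sin(90) + 3*cos(90) = 2
z' = -8

(-3, 2, -8)


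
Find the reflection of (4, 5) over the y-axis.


Reflection across y-axis: (x, y) -> (-x, y)
(4, 5) -> (-4, 5)

(-4, 5)


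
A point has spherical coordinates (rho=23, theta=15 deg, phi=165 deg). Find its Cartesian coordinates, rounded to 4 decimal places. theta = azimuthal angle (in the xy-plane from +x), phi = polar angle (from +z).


x = 23 * sin(165) * cos(15) = 5.75
y = 23 * sin(165) * sin(15) = 1.5407
z = 23 * cos(165) = -22.2163

(5.75, 1.5407, -22.2163)


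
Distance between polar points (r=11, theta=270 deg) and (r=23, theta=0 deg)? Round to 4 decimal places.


d = sqrt(r1^2 + r2^2 - 2*r1*r2*cos(t2-t1))
d = sqrt(11^2 + 23^2 - 2*11*23*cos(0-270)) = 25.4951

25.4951


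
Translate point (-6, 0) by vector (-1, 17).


Translation: (x+dx, y+dy) = (-6+-1, 0+17) = (-7, 17)

(-7, 17)


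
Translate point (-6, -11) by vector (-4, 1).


Translation: (x+dx, y+dy) = (-6+-4, -11+1) = (-10, -10)

(-10, -10)


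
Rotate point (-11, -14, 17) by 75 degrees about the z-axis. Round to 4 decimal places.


x' = -11*cos(75) - -14*sin(75) = 10.676
y' = -11*sin(75) + -14*cos(75) = -14.2487
z' = 17

(10.676, -14.2487, 17)


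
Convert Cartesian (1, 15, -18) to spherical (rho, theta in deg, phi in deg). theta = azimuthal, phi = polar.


rho = sqrt(1^2 + 15^2 + (-18)^2) = 23.4521
theta = atan2(15, 1) = 86.1859 deg
phi = acos(-18/23.4521) = 140.1319 deg

rho = 23.4521, theta = 86.1859 deg, phi = 140.1319 deg


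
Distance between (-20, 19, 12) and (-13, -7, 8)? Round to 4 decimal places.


d = sqrt((-13--20)^2 + (-7-19)^2 + (8-12)^2) = 27.2213

27.2213


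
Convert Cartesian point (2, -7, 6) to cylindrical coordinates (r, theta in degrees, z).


r = sqrt(2^2 + (-7)^2) = 7.2801
theta = atan2(-7, 2) = 285.9454 deg
z = 6

r = 7.2801, theta = 285.9454 deg, z = 6


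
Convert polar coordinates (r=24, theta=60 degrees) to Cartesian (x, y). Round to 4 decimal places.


x = 24 * cos(60) = 12
y = 24 * sin(60) = 20.7846

(12, 20.7846)


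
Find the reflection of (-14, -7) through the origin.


Reflection through origin: (x, y) -> (-x, -y)
(-14, -7) -> (14, 7)

(14, 7)


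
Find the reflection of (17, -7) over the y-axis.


Reflection across y-axis: (x, y) -> (-x, y)
(17, -7) -> (-17, -7)

(-17, -7)


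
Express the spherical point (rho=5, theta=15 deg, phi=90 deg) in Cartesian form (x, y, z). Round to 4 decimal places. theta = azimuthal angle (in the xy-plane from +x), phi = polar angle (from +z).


x = 5 * sin(90) * cos(15) = 4.8296
y = 5 * sin(90) * sin(15) = 1.2941
z = 5 * cos(90) = 0

(4.8296, 1.2941, 0)


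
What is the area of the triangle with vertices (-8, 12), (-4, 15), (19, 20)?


Area = |x1(y2-y3) + x2(y3-y1) + x3(y1-y2)| / 2
= |-8*(15-20) + -4*(20-12) + 19*(12-15)| / 2
= 24.5

24.5


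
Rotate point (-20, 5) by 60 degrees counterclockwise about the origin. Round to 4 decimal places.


x' = -20*cos(60) - 5*sin(60) = -14.3301
y' = -20*sin(60) + 5*cos(60) = -14.8205

(-14.3301, -14.8205)


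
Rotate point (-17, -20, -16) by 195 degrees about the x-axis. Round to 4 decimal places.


x' = -17
y' = -20*cos(195) - -16*sin(195) = 15.1774
z' = -20*sin(195) + -16*cos(195) = 20.6312

(-17, 15.1774, 20.6312)


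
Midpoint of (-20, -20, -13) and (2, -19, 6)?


Midpoint = ((-20+2)/2, (-20+-19)/2, (-13+6)/2) = (-9, -19.5, -3.5)

(-9, -19.5, -3.5)


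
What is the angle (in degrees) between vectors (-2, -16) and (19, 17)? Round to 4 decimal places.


dot = -2*19 + -16*17 = -310
|u| = 16.1245, |v| = 25.4951
cos(angle) = -0.7541
angle = 138.9452 degrees

138.9452 degrees


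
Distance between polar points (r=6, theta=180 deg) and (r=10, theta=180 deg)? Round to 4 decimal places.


d = sqrt(r1^2 + r2^2 - 2*r1*r2*cos(t2-t1))
d = sqrt(6^2 + 10^2 - 2*6*10*cos(180-180)) = 4

4


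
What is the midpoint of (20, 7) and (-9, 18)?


Midpoint = ((20+-9)/2, (7+18)/2) = (5.5, 12.5)

(5.5, 12.5)


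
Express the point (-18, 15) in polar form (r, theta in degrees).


r = sqrt((-18)^2 + 15^2) = 23.4307
theta = atan2(15, -18) = 140.1944 degrees

r = 23.4307, theta = 140.1944 degrees


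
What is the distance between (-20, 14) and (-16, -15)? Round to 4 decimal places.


d = sqrt((-16--20)^2 + (-15-14)^2) = 29.2746

29.2746


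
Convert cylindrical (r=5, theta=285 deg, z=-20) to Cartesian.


x = 5 * cos(285) = 1.2941
y = 5 * sin(285) = -4.8296
z = -20

(1.2941, -4.8296, -20)


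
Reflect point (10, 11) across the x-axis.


Reflection across x-axis: (x, y) -> (x, -y)
(10, 11) -> (10, -11)

(10, -11)


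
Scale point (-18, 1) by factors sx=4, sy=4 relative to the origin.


Scaling: (x*sx, y*sy) = (-18*4, 1*4) = (-72, 4)

(-72, 4)


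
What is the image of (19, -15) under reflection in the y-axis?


Reflection across y-axis: (x, y) -> (-x, y)
(19, -15) -> (-19, -15)

(-19, -15)


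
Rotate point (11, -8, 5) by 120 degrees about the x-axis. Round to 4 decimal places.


x' = 11
y' = -8*cos(120) - 5*sin(120) = -0.3301
z' = -8*sin(120) + 5*cos(120) = -9.4282

(11, -0.3301, -9.4282)


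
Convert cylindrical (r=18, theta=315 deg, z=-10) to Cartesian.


x = 18 * cos(315) = 12.7279
y = 18 * sin(315) = -12.7279
z = -10

(12.7279, -12.7279, -10)


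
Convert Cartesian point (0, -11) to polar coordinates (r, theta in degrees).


r = sqrt(0^2 + (-11)^2) = 11
theta = atan2(-11, 0) = 270 degrees

r = 11, theta = 270 degrees


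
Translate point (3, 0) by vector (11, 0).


Translation: (x+dx, y+dy) = (3+11, 0+0) = (14, 0)

(14, 0)


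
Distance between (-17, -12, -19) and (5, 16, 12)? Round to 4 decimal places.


d = sqrt((5--17)^2 + (16--12)^2 + (12--19)^2) = 47.2123

47.2123


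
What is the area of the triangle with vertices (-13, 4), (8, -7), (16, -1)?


Area = |x1(y2-y3) + x2(y3-y1) + x3(y1-y2)| / 2
= |-13*(-7--1) + 8*(-1-4) + 16*(4--7)| / 2
= 107

107


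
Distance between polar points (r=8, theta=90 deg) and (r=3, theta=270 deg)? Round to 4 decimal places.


d = sqrt(r1^2 + r2^2 - 2*r1*r2*cos(t2-t1))
d = sqrt(8^2 + 3^2 - 2*8*3*cos(270-90)) = 11

11


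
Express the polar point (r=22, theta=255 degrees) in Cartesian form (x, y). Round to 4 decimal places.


x = 22 * cos(255) = -5.694
y = 22 * sin(255) = -21.2504

(-5.694, -21.2504)


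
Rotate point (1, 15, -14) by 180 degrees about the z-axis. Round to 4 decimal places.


x' = 1*cos(180) - 15*sin(180) = -1
y' = 1*sin(180) + 15*cos(180) = -15
z' = -14

(-1, -15, -14)


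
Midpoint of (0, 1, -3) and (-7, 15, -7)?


Midpoint = ((0+-7)/2, (1+15)/2, (-3+-7)/2) = (-3.5, 8, -5)

(-3.5, 8, -5)


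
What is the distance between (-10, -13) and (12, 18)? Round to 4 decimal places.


d = sqrt((12--10)^2 + (18--13)^2) = 38.0132

38.0132


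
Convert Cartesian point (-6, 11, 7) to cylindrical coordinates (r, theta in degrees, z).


r = sqrt((-6)^2 + 11^2) = 12.53
theta = atan2(11, -6) = 118.6105 deg
z = 7

r = 12.53, theta = 118.6105 deg, z = 7


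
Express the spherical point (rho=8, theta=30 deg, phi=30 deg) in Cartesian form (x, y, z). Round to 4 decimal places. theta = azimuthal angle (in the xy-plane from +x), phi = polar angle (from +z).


x = 8 * sin(30) * cos(30) = 3.4641
y = 8 * sin(30) * sin(30) = 2
z = 8 * cos(30) = 6.9282

(3.4641, 2, 6.9282)


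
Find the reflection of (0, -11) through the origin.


Reflection through origin: (x, y) -> (-x, -y)
(0, -11) -> (0, 11)

(0, 11)


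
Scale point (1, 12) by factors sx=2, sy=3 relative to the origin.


Scaling: (x*sx, y*sy) = (1*2, 12*3) = (2, 36)

(2, 36)


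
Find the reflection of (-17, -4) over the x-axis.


Reflection across x-axis: (x, y) -> (x, -y)
(-17, -4) -> (-17, 4)

(-17, 4)


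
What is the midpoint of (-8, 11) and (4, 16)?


Midpoint = ((-8+4)/2, (11+16)/2) = (-2, 13.5)

(-2, 13.5)


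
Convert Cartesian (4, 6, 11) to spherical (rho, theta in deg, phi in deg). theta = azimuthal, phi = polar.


rho = sqrt(4^2 + 6^2 + 11^2) = 13.1529
theta = atan2(6, 4) = 56.3099 deg
phi = acos(11/13.1529) = 33.247 deg

rho = 13.1529, theta = 56.3099 deg, phi = 33.247 deg


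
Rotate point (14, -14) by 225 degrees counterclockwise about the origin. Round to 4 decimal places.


x' = 14*cos(225) - -14*sin(225) = -19.799
y' = 14*sin(225) + -14*cos(225) = 0

(-19.799, 0)


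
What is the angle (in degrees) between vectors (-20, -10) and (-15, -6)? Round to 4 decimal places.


dot = -20*-15 + -10*-6 = 360
|u| = 22.3607, |v| = 16.1555
cos(angle) = 0.9965
angle = 4.7636 degrees

4.7636 degrees


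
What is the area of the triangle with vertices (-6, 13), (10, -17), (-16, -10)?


Area = |x1(y2-y3) + x2(y3-y1) + x3(y1-y2)| / 2
= |-6*(-17--10) + 10*(-10-13) + -16*(13--17)| / 2
= 334

334


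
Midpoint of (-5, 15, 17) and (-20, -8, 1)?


Midpoint = ((-5+-20)/2, (15+-8)/2, (17+1)/2) = (-12.5, 3.5, 9)

(-12.5, 3.5, 9)


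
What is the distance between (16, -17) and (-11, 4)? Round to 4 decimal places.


d = sqrt((-11-16)^2 + (4--17)^2) = 34.2053

34.2053


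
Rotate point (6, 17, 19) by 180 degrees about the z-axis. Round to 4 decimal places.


x' = 6*cos(180) - 17*sin(180) = -6
y' = 6*sin(180) + 17*cos(180) = -17
z' = 19

(-6, -17, 19)


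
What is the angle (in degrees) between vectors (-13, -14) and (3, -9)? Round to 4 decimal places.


dot = -13*3 + -14*-9 = 87
|u| = 19.105, |v| = 9.4868
cos(angle) = 0.48
angle = 61.3139 degrees

61.3139 degrees


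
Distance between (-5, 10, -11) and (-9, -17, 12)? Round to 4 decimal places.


d = sqrt((-9--5)^2 + (-17-10)^2 + (12--11)^2) = 35.6931

35.6931


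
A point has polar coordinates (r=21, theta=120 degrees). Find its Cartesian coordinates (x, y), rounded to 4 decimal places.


x = 21 * cos(120) = -10.5
y = 21 * sin(120) = 18.1865

(-10.5, 18.1865)


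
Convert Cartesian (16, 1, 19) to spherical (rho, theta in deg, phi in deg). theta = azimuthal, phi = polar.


rho = sqrt(16^2 + 1^2 + 19^2) = 24.8596
theta = atan2(1, 16) = 3.5763 deg
phi = acos(19/24.8596) = 40.1559 deg

rho = 24.8596, theta = 3.5763 deg, phi = 40.1559 deg


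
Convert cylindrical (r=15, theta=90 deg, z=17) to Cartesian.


x = 15 * cos(90) = 0
y = 15 * sin(90) = 15
z = 17

(0, 15, 17)


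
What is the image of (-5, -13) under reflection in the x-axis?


Reflection across x-axis: (x, y) -> (x, -y)
(-5, -13) -> (-5, 13)

(-5, 13)


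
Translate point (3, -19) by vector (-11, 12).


Translation: (x+dx, y+dy) = (3+-11, -19+12) = (-8, -7)

(-8, -7)


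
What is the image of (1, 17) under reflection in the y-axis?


Reflection across y-axis: (x, y) -> (-x, y)
(1, 17) -> (-1, 17)

(-1, 17)


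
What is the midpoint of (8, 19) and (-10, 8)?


Midpoint = ((8+-10)/2, (19+8)/2) = (-1, 13.5)

(-1, 13.5)


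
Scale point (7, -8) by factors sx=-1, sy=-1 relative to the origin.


Scaling: (x*sx, y*sy) = (7*-1, -8*-1) = (-7, 8)

(-7, 8)


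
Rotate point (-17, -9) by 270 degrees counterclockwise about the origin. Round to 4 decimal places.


x' = -17*cos(270) - -9*sin(270) = -9
y' = -17*sin(270) + -9*cos(270) = 17

(-9, 17)


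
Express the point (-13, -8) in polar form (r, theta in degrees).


r = sqrt((-13)^2 + (-8)^2) = 15.2643
theta = atan2(-8, -13) = 211.6075 degrees

r = 15.2643, theta = 211.6075 degrees


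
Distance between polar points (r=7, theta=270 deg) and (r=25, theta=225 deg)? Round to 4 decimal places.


d = sqrt(r1^2 + r2^2 - 2*r1*r2*cos(t2-t1))
d = sqrt(7^2 + 25^2 - 2*7*25*cos(225-270)) = 20.6522

20.6522


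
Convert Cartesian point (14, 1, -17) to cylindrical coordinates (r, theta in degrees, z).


r = sqrt(14^2 + 1^2) = 14.0357
theta = atan2(1, 14) = 4.0856 deg
z = -17

r = 14.0357, theta = 4.0856 deg, z = -17


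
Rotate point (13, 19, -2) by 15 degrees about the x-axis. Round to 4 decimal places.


x' = 13
y' = 19*cos(15) - -2*sin(15) = 18.8702
z' = 19*sin(15) + -2*cos(15) = 2.9857

(13, 18.8702, 2.9857)


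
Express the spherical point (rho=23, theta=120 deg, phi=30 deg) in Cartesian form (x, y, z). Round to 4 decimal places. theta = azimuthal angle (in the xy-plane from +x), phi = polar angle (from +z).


x = 23 * sin(30) * cos(120) = -5.75
y = 23 * sin(30) * sin(120) = 9.9593
z = 23 * cos(30) = 19.9186

(-5.75, 9.9593, 19.9186)


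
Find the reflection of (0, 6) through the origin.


Reflection through origin: (x, y) -> (-x, -y)
(0, 6) -> (0, -6)

(0, -6)


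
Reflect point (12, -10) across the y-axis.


Reflection across y-axis: (x, y) -> (-x, y)
(12, -10) -> (-12, -10)

(-12, -10)


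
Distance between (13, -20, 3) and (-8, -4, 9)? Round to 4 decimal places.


d = sqrt((-8-13)^2 + (-4--20)^2 + (9-3)^2) = 27.074

27.074


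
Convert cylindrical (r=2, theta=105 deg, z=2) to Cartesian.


x = 2 * cos(105) = -0.5176
y = 2 * sin(105) = 1.9319
z = 2

(-0.5176, 1.9319, 2)


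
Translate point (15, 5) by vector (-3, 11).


Translation: (x+dx, y+dy) = (15+-3, 5+11) = (12, 16)

(12, 16)


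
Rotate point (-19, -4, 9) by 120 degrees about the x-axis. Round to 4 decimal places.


x' = -19
y' = -4*cos(120) - 9*sin(120) = -5.7942
z' = -4*sin(120) + 9*cos(120) = -7.9641

(-19, -5.7942, -7.9641)


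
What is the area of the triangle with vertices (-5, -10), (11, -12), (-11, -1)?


Area = |x1(y2-y3) + x2(y3-y1) + x3(y1-y2)| / 2
= |-5*(-12--1) + 11*(-1--10) + -11*(-10--12)| / 2
= 66

66
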